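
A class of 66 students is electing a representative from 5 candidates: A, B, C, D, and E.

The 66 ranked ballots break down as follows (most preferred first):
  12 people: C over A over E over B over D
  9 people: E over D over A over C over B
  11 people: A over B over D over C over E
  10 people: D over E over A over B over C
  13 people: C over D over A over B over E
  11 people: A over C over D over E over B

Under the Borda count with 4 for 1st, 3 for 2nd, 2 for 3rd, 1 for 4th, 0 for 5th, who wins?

A: 12×3 + 9×2 + 11×4 + 10×2 + 13×2 + 11×4 = 188
B: 12×1 + 9×0 + 11×3 + 10×1 + 13×1 + 11×0 = 68
C: 12×4 + 9×1 + 11×1 + 10×0 + 13×4 + 11×3 = 153
D: 12×0 + 9×3 + 11×2 + 10×4 + 13×3 + 11×2 = 150
E: 12×2 + 9×4 + 11×0 + 10×3 + 13×0 + 11×1 = 101

A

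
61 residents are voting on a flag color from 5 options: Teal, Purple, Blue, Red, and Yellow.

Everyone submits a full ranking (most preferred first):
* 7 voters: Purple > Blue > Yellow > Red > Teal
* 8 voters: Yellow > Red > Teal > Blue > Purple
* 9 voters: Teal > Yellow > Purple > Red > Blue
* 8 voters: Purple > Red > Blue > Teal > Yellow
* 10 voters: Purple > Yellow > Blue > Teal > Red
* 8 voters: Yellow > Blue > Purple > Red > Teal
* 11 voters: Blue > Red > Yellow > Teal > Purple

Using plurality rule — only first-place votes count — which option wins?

First-place votes: Teal 9, Purple 25, Blue 11, Red 0, Yellow 16.

Purple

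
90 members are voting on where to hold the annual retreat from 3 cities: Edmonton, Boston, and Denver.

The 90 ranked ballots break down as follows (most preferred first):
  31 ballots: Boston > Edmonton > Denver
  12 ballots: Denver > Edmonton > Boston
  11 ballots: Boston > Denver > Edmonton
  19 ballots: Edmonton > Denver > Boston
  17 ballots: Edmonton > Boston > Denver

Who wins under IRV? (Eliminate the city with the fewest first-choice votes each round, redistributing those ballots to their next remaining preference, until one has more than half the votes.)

Round 1: Edmonton 36, Boston 42, Denver 12. Denver eliminated.
Round 2: Edmonton 48, Boston 42. Edmonton has a majority (≥46).

Edmonton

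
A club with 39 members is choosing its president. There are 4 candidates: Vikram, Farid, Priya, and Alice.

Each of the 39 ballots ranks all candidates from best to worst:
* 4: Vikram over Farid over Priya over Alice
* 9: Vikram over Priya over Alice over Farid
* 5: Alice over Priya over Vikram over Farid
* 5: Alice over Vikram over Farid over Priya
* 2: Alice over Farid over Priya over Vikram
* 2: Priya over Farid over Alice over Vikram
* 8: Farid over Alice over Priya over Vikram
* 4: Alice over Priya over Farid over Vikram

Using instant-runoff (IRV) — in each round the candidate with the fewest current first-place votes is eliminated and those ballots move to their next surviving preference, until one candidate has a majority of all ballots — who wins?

Alice

Round 1: Vikram 13, Farid 8, Priya 2, Alice 16. Priya eliminated.
Round 2: Vikram 13, Farid 10, Alice 16. Farid eliminated.
Round 3: Vikram 13, Alice 26. Alice has a majority (≥20).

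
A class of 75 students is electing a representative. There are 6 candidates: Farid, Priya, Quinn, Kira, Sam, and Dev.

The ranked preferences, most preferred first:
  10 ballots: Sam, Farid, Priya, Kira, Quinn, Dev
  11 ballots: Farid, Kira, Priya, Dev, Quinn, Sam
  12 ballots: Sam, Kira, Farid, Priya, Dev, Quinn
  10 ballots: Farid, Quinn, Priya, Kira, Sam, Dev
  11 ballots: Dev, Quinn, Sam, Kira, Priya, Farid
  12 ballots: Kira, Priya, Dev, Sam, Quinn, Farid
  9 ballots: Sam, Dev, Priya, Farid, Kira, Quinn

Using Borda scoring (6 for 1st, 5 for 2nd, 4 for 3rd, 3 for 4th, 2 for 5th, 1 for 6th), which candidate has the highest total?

Farid: 10×5 + 11×6 + 12×4 + 10×6 + 11×1 + 12×1 + 9×3 = 274
Priya: 10×4 + 11×4 + 12×3 + 10×4 + 11×2 + 12×5 + 9×4 = 278
Quinn: 10×2 + 11×2 + 12×1 + 10×5 + 11×5 + 12×2 + 9×1 = 192
Kira: 10×3 + 11×5 + 12×5 + 10×3 + 11×3 + 12×6 + 9×2 = 298
Sam: 10×6 + 11×1 + 12×6 + 10×2 + 11×4 + 12×3 + 9×6 = 297
Dev: 10×1 + 11×3 + 12×2 + 10×1 + 11×6 + 12×4 + 9×5 = 236

Kira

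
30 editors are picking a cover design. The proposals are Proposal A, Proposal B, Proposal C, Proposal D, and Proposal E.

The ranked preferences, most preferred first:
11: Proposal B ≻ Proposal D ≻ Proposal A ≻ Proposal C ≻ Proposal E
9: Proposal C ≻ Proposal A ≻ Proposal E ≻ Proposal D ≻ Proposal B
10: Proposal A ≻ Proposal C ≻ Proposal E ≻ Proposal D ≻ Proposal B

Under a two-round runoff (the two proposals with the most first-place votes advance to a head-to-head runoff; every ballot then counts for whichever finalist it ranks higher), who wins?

Proposal A

Round 1 first-place votes: Proposal A 10, Proposal B 11, Proposal C 9, Proposal D 0, Proposal E 0. Proposal B and Proposal A advance.
Runoff: Proposal B is ranked above Proposal A on 11 ballots, Proposal A above Proposal B on 19.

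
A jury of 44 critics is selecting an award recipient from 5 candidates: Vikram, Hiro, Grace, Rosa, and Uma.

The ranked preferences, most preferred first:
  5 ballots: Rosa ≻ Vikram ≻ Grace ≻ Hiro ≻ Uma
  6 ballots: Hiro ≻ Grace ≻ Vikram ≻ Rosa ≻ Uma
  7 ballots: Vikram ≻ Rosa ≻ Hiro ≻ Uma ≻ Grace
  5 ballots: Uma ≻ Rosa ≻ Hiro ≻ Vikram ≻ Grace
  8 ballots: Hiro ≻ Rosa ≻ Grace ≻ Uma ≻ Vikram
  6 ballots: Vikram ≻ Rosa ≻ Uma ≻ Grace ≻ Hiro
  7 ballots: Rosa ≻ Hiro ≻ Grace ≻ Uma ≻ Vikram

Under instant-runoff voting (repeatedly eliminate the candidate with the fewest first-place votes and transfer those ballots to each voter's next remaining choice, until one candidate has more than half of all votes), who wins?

Rosa

Round 1: Vikram 13, Hiro 14, Grace 0, Rosa 12, Uma 5. Grace eliminated.
Round 2: Vikram 13, Hiro 14, Rosa 12, Uma 5. Uma eliminated.
Round 3: Vikram 13, Hiro 14, Rosa 17. Vikram eliminated.
Round 4: Hiro 14, Rosa 30. Rosa has a majority (≥23).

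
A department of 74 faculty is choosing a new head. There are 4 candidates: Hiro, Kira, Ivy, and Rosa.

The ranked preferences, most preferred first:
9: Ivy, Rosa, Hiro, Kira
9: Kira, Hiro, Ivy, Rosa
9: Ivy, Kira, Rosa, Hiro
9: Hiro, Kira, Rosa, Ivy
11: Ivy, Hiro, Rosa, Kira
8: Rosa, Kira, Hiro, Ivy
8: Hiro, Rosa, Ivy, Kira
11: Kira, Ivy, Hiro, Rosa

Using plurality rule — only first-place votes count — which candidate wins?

Ivy

First-place votes: Hiro 17, Kira 20, Ivy 29, Rosa 8.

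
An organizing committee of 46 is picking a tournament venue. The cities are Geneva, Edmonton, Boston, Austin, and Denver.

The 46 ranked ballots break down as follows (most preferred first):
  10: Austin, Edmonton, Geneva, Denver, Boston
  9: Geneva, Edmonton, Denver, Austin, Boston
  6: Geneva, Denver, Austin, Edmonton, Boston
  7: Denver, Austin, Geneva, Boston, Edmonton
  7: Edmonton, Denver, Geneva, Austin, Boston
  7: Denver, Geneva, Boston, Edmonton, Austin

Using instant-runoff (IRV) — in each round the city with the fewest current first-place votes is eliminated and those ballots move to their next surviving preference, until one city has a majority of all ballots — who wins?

Round 1: Geneva 15, Edmonton 7, Boston 0, Austin 10, Denver 14. Boston eliminated.
Round 2: Geneva 15, Edmonton 7, Austin 10, Denver 14. Edmonton eliminated.
Round 3: Geneva 15, Austin 10, Denver 21. Austin eliminated.
Round 4: Geneva 25, Denver 21. Geneva has a majority (≥24).

Geneva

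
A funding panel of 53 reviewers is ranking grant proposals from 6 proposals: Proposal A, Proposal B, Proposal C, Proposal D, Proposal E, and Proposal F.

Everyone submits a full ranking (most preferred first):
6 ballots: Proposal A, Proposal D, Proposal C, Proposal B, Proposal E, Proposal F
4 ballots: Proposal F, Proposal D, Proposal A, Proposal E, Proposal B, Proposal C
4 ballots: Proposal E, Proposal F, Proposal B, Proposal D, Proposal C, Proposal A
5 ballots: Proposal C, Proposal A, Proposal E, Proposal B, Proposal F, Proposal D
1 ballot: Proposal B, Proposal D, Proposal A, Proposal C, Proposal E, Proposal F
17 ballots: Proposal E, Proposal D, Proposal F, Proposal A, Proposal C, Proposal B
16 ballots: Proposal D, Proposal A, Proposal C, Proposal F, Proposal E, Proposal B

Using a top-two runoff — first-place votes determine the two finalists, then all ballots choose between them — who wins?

Proposal D

Round 1 first-place votes: Proposal A 6, Proposal B 1, Proposal C 5, Proposal D 16, Proposal E 21, Proposal F 4. Proposal E and Proposal D advance.
Runoff: Proposal E is ranked above Proposal D on 26 ballots, Proposal D above Proposal E on 27.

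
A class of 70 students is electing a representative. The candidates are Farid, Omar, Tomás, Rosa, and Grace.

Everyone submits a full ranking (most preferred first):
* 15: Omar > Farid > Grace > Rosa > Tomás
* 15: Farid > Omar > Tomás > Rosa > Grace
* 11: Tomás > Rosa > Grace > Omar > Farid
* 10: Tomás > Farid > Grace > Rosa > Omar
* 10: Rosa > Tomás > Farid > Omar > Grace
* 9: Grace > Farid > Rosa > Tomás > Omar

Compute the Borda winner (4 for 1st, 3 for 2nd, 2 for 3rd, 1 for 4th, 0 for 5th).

Farid: 15×3 + 15×4 + 11×0 + 10×3 + 10×2 + 9×3 = 182
Omar: 15×4 + 15×3 + 11×1 + 10×0 + 10×1 + 9×0 = 126
Tomás: 15×0 + 15×2 + 11×4 + 10×4 + 10×3 + 9×1 = 153
Rosa: 15×1 + 15×1 + 11×3 + 10×1 + 10×4 + 9×2 = 131
Grace: 15×2 + 15×0 + 11×2 + 10×2 + 10×0 + 9×4 = 108

Farid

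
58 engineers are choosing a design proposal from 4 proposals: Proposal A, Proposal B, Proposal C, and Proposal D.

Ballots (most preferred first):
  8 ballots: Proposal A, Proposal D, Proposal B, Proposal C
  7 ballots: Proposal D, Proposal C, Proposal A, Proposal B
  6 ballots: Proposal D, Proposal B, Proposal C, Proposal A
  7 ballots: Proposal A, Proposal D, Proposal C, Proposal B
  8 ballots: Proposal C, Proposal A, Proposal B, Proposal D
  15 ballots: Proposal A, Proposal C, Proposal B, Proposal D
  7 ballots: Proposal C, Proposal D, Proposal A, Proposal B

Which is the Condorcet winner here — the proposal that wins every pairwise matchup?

Proposal A

Proposal A vs Proposal B: 52–6
Proposal A vs Proposal C: 30–28
Proposal A vs Proposal D: 38–20
Proposal A beats every other proposal.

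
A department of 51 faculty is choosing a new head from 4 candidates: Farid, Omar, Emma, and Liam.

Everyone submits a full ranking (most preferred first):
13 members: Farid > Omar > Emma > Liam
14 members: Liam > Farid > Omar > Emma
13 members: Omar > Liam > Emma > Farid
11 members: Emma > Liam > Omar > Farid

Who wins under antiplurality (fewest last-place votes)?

Omar

Last-place votes: Farid 24, Omar 0, Emma 14, Liam 13.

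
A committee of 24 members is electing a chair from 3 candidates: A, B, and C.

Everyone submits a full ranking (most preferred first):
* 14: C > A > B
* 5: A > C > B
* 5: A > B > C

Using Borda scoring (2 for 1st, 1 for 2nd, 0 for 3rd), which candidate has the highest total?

A: 14×1 + 5×2 + 5×2 = 34
B: 14×0 + 5×0 + 5×1 = 5
C: 14×2 + 5×1 + 5×0 = 33

A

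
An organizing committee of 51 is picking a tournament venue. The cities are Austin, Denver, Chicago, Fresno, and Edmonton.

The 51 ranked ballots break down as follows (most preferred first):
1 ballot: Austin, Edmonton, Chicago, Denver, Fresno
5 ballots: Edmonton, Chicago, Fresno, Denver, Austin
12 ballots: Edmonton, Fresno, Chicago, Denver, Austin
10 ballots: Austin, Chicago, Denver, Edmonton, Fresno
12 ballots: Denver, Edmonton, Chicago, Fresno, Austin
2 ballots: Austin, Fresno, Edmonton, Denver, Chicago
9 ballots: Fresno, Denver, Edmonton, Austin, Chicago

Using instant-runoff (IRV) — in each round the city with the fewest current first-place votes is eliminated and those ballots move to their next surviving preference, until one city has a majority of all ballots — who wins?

Round 1: Austin 13, Denver 12, Chicago 0, Fresno 9, Edmonton 17. Chicago eliminated.
Round 2: Austin 13, Denver 12, Fresno 9, Edmonton 17. Fresno eliminated.
Round 3: Austin 13, Denver 21, Edmonton 17. Austin eliminated.
Round 4: Denver 31, Edmonton 20. Denver has a majority (≥26).

Denver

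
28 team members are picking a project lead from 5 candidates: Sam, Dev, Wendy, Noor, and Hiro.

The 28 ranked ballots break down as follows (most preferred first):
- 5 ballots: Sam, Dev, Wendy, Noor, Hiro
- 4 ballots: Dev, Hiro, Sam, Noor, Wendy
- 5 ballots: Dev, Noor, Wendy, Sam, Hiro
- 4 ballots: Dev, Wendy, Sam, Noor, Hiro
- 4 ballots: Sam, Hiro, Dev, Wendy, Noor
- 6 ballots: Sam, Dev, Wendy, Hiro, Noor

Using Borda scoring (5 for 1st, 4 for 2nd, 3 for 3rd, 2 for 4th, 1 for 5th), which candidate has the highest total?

Dev

Sam: 5×5 + 4×3 + 5×2 + 4×3 + 4×5 + 6×5 = 109
Dev: 5×4 + 4×5 + 5×5 + 4×5 + 4×3 + 6×4 = 121
Wendy: 5×3 + 4×1 + 5×3 + 4×4 + 4×2 + 6×3 = 76
Noor: 5×2 + 4×2 + 5×4 + 4×2 + 4×1 + 6×1 = 56
Hiro: 5×1 + 4×4 + 5×1 + 4×1 + 4×4 + 6×2 = 58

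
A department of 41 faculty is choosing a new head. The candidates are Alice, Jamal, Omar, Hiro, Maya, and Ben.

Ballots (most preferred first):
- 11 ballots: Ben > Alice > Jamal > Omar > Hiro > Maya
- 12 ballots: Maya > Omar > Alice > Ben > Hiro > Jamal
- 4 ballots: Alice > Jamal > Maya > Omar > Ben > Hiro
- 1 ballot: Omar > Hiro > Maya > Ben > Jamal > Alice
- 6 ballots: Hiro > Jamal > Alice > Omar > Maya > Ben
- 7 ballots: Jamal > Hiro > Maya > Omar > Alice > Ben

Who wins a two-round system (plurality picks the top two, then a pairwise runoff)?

Maya

Round 1 first-place votes: Alice 4, Jamal 7, Omar 1, Hiro 6, Maya 12, Ben 11. Maya and Ben advance.
Runoff: Maya is ranked above Ben on 30 ballots, Ben above Maya on 11.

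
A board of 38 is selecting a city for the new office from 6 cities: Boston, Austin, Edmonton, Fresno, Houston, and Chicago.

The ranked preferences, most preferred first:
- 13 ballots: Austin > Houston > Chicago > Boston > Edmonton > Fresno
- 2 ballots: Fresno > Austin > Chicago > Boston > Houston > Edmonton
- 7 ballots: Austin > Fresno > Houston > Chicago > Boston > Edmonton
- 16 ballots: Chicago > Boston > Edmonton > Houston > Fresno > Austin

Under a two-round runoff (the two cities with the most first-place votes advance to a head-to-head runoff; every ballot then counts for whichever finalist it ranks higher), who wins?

Austin

Round 1 first-place votes: Boston 0, Austin 20, Edmonton 0, Fresno 2, Houston 0, Chicago 16. Austin and Chicago advance.
Runoff: Austin is ranked above Chicago on 22 ballots, Chicago above Austin on 16.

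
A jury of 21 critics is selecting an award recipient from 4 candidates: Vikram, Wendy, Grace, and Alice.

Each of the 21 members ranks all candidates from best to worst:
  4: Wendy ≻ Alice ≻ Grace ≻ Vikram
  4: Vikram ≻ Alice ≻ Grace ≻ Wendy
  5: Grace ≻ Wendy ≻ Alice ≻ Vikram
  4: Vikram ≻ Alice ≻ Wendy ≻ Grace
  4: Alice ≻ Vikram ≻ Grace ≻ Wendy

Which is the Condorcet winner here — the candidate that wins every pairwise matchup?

Alice

Alice vs Vikram: 13–8
Alice vs Wendy: 12–9
Alice vs Grace: 16–5
Alice beats every other candidate.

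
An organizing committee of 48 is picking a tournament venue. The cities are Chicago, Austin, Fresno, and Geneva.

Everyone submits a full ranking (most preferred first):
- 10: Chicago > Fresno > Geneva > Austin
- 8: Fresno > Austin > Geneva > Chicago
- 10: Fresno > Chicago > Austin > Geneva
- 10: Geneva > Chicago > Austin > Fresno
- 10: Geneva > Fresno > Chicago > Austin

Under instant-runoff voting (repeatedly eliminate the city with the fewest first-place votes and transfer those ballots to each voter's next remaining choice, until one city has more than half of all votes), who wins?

Round 1: Chicago 10, Austin 0, Fresno 18, Geneva 20. Austin eliminated.
Round 2: Chicago 10, Fresno 18, Geneva 20. Chicago eliminated.
Round 3: Fresno 28, Geneva 20. Fresno has a majority (≥25).

Fresno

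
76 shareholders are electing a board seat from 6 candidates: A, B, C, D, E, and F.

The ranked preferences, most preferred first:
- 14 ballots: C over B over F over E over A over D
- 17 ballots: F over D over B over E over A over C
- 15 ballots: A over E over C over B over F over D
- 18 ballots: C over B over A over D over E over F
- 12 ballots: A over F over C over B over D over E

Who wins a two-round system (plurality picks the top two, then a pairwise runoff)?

A

Round 1 first-place votes: A 27, B 0, C 32, D 0, E 0, F 17. C and A advance.
Runoff: C is ranked above A on 32 ballots, A above C on 44.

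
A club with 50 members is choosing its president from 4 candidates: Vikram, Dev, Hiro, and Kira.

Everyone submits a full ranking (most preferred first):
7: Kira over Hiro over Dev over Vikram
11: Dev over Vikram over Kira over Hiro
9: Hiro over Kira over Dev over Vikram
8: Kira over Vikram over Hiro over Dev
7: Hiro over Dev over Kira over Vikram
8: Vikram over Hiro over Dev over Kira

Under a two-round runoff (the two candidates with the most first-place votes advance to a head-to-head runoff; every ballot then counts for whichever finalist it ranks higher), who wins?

Kira

Round 1 first-place votes: Vikram 8, Dev 11, Hiro 16, Kira 15. Hiro and Kira advance.
Runoff: Hiro is ranked above Kira on 24 ballots, Kira above Hiro on 26.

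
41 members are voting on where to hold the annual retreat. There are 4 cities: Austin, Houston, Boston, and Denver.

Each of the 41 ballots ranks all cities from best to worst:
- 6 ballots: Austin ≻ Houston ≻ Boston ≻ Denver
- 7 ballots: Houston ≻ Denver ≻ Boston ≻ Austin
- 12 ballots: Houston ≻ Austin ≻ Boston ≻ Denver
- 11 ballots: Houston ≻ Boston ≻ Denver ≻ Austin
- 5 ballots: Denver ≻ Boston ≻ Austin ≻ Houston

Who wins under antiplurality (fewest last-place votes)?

Boston

Last-place votes: Austin 18, Houston 5, Boston 0, Denver 18.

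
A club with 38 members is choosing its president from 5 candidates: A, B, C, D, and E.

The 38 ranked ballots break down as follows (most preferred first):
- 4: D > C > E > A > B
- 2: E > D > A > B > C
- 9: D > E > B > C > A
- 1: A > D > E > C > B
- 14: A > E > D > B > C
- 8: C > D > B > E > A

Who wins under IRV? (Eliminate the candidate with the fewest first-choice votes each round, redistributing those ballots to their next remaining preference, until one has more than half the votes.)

D

Round 1: A 15, B 0, C 8, D 13, E 2. B eliminated.
Round 2: A 15, C 8, D 13, E 2. E eliminated.
Round 3: A 15, C 8, D 15. C eliminated.
Round 4: A 15, D 23. D has a majority (≥20).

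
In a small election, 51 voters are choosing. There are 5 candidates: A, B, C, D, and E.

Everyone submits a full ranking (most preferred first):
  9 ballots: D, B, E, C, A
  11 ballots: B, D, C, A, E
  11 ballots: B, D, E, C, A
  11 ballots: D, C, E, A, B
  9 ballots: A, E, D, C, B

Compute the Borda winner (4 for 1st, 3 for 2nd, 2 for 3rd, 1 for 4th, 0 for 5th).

A: 9×0 + 11×1 + 11×0 + 11×1 + 9×4 = 58
B: 9×3 + 11×4 + 11×4 + 11×0 + 9×0 = 115
C: 9×1 + 11×2 + 11×1 + 11×3 + 9×1 = 84
D: 9×4 + 11×3 + 11×3 + 11×4 + 9×2 = 164
E: 9×2 + 11×0 + 11×2 + 11×2 + 9×3 = 89

D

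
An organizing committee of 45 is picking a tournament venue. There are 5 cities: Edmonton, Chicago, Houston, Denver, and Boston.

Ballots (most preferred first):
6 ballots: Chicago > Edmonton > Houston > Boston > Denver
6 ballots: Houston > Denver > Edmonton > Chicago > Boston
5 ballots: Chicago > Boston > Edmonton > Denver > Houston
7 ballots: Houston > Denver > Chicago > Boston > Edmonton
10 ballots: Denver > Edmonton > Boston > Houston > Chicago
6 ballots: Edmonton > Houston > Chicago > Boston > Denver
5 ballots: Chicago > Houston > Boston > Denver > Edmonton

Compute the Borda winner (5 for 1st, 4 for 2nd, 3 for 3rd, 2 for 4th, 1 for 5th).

Houston

Edmonton: 6×4 + 6×3 + 5×3 + 7×1 + 10×4 + 6×5 + 5×1 = 139
Chicago: 6×5 + 6×2 + 5×5 + 7×3 + 10×1 + 6×3 + 5×5 = 141
Houston: 6×3 + 6×5 + 5×1 + 7×5 + 10×2 + 6×4 + 5×4 = 152
Denver: 6×1 + 6×4 + 5×2 + 7×4 + 10×5 + 6×1 + 5×2 = 134
Boston: 6×2 + 6×1 + 5×4 + 7×2 + 10×3 + 6×2 + 5×3 = 109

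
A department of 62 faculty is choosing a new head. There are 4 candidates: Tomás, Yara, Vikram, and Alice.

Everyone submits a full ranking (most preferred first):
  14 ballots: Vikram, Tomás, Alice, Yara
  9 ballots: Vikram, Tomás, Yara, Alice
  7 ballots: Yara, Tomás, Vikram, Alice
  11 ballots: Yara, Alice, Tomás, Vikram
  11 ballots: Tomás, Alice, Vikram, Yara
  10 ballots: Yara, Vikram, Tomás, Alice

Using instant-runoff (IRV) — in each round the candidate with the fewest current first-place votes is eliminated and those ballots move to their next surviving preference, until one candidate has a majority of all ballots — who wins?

Round 1: Tomás 11, Yara 28, Vikram 23, Alice 0. Alice eliminated.
Round 2: Tomás 11, Yara 28, Vikram 23. Tomás eliminated.
Round 3: Yara 28, Vikram 34. Vikram has a majority (≥32).

Vikram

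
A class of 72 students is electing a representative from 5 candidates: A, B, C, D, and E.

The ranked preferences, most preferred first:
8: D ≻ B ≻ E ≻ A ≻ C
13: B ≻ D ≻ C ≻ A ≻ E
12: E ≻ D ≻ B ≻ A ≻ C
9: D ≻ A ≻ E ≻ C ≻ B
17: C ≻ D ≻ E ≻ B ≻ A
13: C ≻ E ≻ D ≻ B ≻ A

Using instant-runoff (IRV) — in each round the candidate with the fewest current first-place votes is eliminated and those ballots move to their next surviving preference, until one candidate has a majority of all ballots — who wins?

D

Round 1: A 0, B 13, C 30, D 17, E 12. A eliminated.
Round 2: B 13, C 30, D 17, E 12. E eliminated.
Round 3: B 13, C 30, D 29. B eliminated.
Round 4: C 30, D 42. D has a majority (≥37).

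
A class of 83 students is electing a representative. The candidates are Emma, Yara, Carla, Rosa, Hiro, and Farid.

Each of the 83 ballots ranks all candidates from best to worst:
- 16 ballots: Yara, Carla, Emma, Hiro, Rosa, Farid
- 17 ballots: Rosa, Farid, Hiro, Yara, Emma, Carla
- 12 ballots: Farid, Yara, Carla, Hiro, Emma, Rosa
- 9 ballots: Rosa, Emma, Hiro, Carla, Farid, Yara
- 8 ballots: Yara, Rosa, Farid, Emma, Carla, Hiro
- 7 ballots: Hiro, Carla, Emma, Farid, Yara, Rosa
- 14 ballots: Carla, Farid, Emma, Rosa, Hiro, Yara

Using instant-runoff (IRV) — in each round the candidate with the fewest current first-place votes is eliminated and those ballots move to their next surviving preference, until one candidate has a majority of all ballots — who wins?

Round 1: Emma 0, Yara 24, Carla 14, Rosa 26, Hiro 7, Farid 12. Emma eliminated.
Round 2: Yara 24, Carla 14, Rosa 26, Hiro 7, Farid 12. Hiro eliminated.
Round 3: Yara 24, Carla 21, Rosa 26, Farid 12. Farid eliminated.
Round 4: Yara 36, Carla 21, Rosa 26. Carla eliminated.
Round 5: Yara 43, Rosa 40. Yara has a majority (≥42).

Yara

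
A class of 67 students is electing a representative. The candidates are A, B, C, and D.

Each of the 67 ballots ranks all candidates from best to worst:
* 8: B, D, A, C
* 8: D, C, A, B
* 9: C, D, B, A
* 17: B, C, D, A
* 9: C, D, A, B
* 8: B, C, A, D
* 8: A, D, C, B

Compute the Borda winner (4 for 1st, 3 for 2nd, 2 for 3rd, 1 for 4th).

C

A: 8×2 + 8×2 + 9×1 + 17×1 + 9×2 + 8×2 + 8×4 = 124
B: 8×4 + 8×1 + 9×2 + 17×4 + 9×1 + 8×4 + 8×1 = 175
C: 8×1 + 8×3 + 9×4 + 17×3 + 9×4 + 8×3 + 8×2 = 195
D: 8×3 + 8×4 + 9×3 + 17×2 + 9×3 + 8×1 + 8×3 = 176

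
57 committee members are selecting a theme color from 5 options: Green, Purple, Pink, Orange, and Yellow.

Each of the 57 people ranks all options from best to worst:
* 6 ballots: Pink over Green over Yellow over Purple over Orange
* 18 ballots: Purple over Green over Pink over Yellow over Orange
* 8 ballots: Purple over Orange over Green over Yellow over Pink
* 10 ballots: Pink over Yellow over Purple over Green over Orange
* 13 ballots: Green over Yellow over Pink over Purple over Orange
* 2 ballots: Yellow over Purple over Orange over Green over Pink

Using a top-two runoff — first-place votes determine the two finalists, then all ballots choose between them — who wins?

Round 1 first-place votes: Green 13, Purple 26, Pink 16, Orange 0, Yellow 2. Purple and Pink advance.
Runoff: Purple is ranked above Pink on 28 ballots, Pink above Purple on 29.

Pink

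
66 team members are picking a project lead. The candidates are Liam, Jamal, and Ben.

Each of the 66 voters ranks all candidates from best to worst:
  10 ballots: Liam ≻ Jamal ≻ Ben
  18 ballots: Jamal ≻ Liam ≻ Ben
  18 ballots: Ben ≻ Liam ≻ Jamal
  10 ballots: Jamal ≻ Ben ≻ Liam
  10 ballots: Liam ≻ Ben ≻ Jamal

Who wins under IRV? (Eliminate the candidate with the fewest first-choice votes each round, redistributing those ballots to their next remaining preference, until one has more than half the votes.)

Round 1: Liam 20, Jamal 28, Ben 18. Ben eliminated.
Round 2: Liam 38, Jamal 28. Liam has a majority (≥34).

Liam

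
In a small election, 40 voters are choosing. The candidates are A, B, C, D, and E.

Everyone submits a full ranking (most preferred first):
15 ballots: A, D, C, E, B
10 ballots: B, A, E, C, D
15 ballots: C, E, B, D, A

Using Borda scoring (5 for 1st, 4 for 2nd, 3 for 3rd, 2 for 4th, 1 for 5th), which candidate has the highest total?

A: 15×5 + 10×4 + 15×1 = 130
B: 15×1 + 10×5 + 15×3 = 110
C: 15×3 + 10×2 + 15×5 = 140
D: 15×4 + 10×1 + 15×2 = 100
E: 15×2 + 10×3 + 15×4 = 120

C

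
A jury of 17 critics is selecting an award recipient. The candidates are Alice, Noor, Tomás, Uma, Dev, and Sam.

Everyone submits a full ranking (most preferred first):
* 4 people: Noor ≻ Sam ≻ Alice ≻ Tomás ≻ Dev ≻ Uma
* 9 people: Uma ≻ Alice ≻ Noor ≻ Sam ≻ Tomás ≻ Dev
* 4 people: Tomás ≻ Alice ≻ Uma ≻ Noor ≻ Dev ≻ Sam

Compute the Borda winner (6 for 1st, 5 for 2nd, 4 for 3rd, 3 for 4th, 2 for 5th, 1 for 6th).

Alice

Alice: 4×4 + 9×5 + 4×5 = 81
Noor: 4×6 + 9×4 + 4×3 = 72
Tomás: 4×3 + 9×2 + 4×6 = 54
Uma: 4×1 + 9×6 + 4×4 = 74
Dev: 4×2 + 9×1 + 4×2 = 25
Sam: 4×5 + 9×3 + 4×1 = 51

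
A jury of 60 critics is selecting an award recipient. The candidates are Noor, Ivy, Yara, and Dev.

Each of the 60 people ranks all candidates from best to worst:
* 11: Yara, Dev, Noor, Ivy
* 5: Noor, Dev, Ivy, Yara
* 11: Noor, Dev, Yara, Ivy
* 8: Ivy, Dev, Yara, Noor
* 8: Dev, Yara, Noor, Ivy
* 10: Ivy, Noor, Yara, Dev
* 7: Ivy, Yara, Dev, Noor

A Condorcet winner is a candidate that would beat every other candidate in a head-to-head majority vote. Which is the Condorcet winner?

Dev

Dev vs Noor: 34–26
Dev vs Ivy: 35–25
Dev vs Yara: 32–28
Dev beats every other candidate.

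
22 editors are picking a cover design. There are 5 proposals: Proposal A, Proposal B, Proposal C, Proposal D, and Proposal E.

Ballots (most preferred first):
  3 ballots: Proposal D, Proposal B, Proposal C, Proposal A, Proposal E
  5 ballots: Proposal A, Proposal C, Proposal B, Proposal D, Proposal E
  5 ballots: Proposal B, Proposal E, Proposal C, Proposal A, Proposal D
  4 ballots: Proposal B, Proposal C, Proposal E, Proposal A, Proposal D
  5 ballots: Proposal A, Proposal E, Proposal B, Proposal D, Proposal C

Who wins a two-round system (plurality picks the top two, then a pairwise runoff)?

Round 1 first-place votes: Proposal A 10, Proposal B 9, Proposal C 0, Proposal D 3, Proposal E 0. Proposal A and Proposal B advance.
Runoff: Proposal A is ranked above Proposal B on 10 ballots, Proposal B above Proposal A on 12.

Proposal B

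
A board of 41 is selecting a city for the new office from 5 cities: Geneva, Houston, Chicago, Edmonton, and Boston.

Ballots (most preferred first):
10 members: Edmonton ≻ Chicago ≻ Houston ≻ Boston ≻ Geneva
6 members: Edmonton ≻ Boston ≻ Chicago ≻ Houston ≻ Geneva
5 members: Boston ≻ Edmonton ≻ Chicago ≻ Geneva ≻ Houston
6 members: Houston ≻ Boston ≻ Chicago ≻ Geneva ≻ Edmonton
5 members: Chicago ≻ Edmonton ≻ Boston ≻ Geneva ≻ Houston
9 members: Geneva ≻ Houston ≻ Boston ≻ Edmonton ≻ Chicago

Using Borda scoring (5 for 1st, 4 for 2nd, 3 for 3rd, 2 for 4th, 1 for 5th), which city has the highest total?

Geneva: 10×1 + 6×1 + 5×2 + 6×2 + 5×2 + 9×5 = 93
Houston: 10×3 + 6×2 + 5×1 + 6×5 + 5×1 + 9×4 = 118
Chicago: 10×4 + 6×3 + 5×3 + 6×3 + 5×5 + 9×1 = 125
Edmonton: 10×5 + 6×5 + 5×4 + 6×1 + 5×4 + 9×2 = 144
Boston: 10×2 + 6×4 + 5×5 + 6×4 + 5×3 + 9×3 = 135

Edmonton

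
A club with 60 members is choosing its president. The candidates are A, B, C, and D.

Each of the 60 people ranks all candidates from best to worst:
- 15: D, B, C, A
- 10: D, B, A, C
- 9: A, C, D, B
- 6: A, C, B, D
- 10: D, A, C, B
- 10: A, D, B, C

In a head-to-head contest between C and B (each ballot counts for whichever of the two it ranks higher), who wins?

C is ranked above B on 25 ballots; B above C on 35.

B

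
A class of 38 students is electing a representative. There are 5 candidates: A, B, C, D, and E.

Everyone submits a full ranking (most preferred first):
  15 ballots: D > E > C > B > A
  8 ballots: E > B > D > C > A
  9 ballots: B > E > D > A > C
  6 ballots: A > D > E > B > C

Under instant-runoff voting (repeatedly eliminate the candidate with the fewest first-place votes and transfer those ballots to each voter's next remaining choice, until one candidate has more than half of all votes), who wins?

D

Round 1: A 6, B 9, C 0, D 15, E 8. C eliminated.
Round 2: A 6, B 9, D 15, E 8. A eliminated.
Round 3: B 9, D 21, E 8. D has a majority (≥20).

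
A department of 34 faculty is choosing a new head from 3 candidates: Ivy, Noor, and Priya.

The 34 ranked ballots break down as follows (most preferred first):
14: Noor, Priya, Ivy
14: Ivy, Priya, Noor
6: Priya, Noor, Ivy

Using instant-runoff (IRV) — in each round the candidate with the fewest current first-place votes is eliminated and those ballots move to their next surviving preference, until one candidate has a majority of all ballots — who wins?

Noor

Round 1: Ivy 14, Noor 14, Priya 6. Priya eliminated.
Round 2: Ivy 14, Noor 20. Noor has a majority (≥18).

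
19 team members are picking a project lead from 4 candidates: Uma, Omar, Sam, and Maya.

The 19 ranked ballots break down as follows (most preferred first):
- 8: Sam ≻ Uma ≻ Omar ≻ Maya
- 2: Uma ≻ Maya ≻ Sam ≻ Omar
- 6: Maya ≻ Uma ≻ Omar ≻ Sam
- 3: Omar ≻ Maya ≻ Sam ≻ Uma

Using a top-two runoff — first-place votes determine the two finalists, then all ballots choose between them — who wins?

Round 1 first-place votes: Uma 2, Omar 3, Sam 8, Maya 6. Sam and Maya advance.
Runoff: Sam is ranked above Maya on 8 ballots, Maya above Sam on 11.

Maya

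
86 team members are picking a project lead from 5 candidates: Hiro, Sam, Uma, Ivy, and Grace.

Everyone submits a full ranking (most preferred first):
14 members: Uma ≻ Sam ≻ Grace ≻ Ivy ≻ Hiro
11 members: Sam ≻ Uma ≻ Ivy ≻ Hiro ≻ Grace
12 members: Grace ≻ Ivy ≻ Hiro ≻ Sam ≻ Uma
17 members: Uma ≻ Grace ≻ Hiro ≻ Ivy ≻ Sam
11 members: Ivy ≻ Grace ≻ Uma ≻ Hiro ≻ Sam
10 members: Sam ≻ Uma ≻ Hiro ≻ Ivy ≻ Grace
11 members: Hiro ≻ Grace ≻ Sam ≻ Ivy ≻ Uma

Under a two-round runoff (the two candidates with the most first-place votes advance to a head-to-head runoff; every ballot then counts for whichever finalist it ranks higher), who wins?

Round 1 first-place votes: Hiro 11, Sam 21, Uma 31, Ivy 11, Grace 12. Uma and Sam advance.
Runoff: Uma is ranked above Sam on 42 ballots, Sam above Uma on 44.

Sam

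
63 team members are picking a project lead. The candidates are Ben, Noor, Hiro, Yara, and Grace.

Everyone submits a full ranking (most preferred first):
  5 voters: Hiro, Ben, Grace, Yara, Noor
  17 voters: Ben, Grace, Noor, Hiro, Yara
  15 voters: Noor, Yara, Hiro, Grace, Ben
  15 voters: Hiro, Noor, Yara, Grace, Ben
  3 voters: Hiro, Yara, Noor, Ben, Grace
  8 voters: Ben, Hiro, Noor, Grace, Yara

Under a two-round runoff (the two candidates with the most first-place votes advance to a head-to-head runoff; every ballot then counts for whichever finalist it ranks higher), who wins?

Round 1 first-place votes: Ben 25, Noor 15, Hiro 23, Yara 0, Grace 0. Ben and Hiro advance.
Runoff: Ben is ranked above Hiro on 25 ballots, Hiro above Ben on 38.

Hiro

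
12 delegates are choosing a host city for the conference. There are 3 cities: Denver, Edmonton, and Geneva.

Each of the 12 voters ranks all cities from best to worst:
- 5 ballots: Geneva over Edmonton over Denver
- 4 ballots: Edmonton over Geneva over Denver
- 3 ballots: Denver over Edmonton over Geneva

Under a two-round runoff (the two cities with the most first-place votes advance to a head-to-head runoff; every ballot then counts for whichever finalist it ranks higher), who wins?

Edmonton

Round 1 first-place votes: Denver 3, Edmonton 4, Geneva 5. Geneva and Edmonton advance.
Runoff: Geneva is ranked above Edmonton on 5 ballots, Edmonton above Geneva on 7.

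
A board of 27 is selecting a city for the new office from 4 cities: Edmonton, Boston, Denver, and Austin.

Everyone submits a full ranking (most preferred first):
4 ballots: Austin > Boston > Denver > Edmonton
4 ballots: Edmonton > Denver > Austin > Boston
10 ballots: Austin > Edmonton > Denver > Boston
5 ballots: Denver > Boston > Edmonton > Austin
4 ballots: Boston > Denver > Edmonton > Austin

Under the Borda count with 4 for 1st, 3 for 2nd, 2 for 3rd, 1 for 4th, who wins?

Austin

Edmonton: 4×1 + 4×4 + 10×3 + 5×2 + 4×2 = 68
Boston: 4×3 + 4×1 + 10×1 + 5×3 + 4×4 = 57
Denver: 4×2 + 4×3 + 10×2 + 5×4 + 4×3 = 72
Austin: 4×4 + 4×2 + 10×4 + 5×1 + 4×1 = 73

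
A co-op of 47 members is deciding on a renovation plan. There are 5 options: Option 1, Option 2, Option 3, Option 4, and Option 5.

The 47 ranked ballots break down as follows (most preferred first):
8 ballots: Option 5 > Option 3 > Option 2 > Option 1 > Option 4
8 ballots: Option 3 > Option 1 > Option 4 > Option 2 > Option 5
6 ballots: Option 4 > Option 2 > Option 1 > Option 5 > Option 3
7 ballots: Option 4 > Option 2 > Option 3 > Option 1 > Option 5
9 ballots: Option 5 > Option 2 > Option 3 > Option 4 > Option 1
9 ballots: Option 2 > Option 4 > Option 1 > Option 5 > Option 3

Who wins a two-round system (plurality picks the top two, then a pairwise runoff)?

Option 4

Round 1 first-place votes: Option 1 0, Option 2 9, Option 3 8, Option 4 13, Option 5 17. Option 5 and Option 4 advance.
Runoff: Option 5 is ranked above Option 4 on 17 ballots, Option 4 above Option 5 on 30.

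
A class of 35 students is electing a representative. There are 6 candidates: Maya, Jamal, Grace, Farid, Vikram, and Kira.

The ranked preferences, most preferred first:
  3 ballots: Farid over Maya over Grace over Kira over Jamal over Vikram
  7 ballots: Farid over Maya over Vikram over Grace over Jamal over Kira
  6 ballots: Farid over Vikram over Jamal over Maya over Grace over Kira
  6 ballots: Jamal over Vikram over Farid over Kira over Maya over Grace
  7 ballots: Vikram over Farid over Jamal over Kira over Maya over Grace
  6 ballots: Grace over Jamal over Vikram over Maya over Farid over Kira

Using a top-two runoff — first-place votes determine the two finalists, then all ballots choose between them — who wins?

Round 1 first-place votes: Maya 0, Jamal 6, Grace 6, Farid 16, Vikram 7, Kira 0. Farid and Vikram advance.
Runoff: Farid is ranked above Vikram on 16 ballots, Vikram above Farid on 19.

Vikram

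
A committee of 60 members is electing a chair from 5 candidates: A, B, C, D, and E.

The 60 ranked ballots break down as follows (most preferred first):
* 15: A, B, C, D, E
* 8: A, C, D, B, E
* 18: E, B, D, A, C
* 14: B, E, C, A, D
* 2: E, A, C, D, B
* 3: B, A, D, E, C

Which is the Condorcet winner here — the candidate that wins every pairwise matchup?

B

B vs A: 35–25
B vs C: 50–10
B vs D: 50–10
B vs E: 40–20
B beats every other candidate.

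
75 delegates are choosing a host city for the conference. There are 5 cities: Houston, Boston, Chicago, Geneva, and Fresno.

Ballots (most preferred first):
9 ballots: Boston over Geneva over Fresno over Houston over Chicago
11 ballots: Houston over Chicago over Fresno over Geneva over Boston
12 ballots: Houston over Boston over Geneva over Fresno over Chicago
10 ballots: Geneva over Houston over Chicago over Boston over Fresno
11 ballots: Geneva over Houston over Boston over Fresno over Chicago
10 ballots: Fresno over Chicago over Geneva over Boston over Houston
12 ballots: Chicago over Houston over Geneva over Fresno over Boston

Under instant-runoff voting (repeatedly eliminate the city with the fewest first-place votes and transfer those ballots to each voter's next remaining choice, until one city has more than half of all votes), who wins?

Round 1: Houston 23, Boston 9, Chicago 12, Geneva 21, Fresno 10. Boston eliminated.
Round 2: Houston 23, Chicago 12, Geneva 30, Fresno 10. Fresno eliminated.
Round 3: Houston 23, Chicago 22, Geneva 30. Chicago eliminated.
Round 4: Houston 35, Geneva 40. Geneva has a majority (≥38).

Geneva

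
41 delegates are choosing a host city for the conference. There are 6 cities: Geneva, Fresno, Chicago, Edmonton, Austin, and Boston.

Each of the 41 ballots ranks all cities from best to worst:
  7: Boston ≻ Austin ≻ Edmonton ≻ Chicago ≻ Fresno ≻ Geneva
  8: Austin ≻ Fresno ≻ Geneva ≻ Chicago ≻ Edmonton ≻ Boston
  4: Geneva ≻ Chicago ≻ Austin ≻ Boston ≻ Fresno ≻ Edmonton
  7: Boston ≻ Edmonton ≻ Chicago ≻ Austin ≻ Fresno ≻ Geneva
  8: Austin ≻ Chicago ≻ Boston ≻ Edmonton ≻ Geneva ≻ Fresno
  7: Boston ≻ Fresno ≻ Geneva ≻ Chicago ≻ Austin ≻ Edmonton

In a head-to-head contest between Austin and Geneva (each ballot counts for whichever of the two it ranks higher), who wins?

Austin is ranked above Geneva on 30 ballots; Geneva above Austin on 11.

Austin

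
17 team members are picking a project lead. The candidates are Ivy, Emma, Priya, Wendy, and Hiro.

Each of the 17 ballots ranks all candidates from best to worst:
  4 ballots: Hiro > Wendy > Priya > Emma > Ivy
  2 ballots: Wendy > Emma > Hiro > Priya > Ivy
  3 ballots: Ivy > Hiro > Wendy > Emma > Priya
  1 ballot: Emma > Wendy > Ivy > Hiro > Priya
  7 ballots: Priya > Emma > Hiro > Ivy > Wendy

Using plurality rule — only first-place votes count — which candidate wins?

First-place votes: Ivy 3, Emma 1, Priya 7, Wendy 2, Hiro 4.

Priya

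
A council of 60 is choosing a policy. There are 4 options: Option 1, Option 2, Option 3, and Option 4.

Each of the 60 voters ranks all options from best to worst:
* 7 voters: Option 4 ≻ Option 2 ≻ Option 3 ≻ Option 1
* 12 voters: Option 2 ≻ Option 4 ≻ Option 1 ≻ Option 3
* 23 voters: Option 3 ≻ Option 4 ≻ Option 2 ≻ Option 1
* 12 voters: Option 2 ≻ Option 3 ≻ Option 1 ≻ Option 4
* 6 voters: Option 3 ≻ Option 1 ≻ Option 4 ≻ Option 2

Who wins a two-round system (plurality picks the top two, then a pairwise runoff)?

Option 2

Round 1 first-place votes: Option 1 0, Option 2 24, Option 3 29, Option 4 7. Option 3 and Option 2 advance.
Runoff: Option 3 is ranked above Option 2 on 29 ballots, Option 2 above Option 3 on 31.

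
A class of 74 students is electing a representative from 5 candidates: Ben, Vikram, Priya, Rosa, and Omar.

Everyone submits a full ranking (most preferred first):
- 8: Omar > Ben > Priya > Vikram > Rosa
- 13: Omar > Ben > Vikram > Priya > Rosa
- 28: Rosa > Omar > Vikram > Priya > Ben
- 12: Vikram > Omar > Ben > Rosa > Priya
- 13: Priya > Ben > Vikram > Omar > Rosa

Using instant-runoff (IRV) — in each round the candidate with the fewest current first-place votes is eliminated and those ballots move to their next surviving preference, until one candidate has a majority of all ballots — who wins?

Round 1: Ben 0, Vikram 12, Priya 13, Rosa 28, Omar 21. Ben eliminated.
Round 2: Vikram 12, Priya 13, Rosa 28, Omar 21. Vikram eliminated.
Round 3: Priya 13, Rosa 28, Omar 33. Priya eliminated.
Round 4: Rosa 28, Omar 46. Omar has a majority (≥38).

Omar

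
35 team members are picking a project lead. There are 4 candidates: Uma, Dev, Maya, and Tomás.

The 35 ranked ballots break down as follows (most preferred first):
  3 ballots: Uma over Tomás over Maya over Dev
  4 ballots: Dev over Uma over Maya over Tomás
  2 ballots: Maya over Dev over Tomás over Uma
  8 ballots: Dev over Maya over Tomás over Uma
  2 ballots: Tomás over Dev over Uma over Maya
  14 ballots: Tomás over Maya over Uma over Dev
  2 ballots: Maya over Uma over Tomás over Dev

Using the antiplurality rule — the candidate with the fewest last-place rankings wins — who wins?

Maya

Last-place votes: Uma 10, Dev 19, Maya 2, Tomás 4.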